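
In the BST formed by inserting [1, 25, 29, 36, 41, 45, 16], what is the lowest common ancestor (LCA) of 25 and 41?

Tree insertion order: [1, 25, 29, 36, 41, 45, 16]
Tree (level-order array): [1, None, 25, 16, 29, None, None, None, 36, None, 41, None, 45]
In a BST, the LCA of p=25, q=41 is the first node v on the
root-to-leaf path with p <= v <= q (go left if both < v, right if both > v).
Walk from root:
  at 1: both 25 and 41 > 1, go right
  at 25: 25 <= 25 <= 41, this is the LCA
LCA = 25


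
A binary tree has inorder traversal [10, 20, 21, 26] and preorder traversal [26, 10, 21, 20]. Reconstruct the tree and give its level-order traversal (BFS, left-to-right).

Inorder:  [10, 20, 21, 26]
Preorder: [26, 10, 21, 20]
Algorithm: preorder visits root first, so consume preorder in order;
for each root, split the current inorder slice at that value into
left-subtree inorder and right-subtree inorder, then recurse.
Recursive splits:
  root=26; inorder splits into left=[10, 20, 21], right=[]
  root=10; inorder splits into left=[], right=[20, 21]
  root=21; inorder splits into left=[20], right=[]
  root=20; inorder splits into left=[], right=[]
Reconstructed level-order: [26, 10, 21, 20]


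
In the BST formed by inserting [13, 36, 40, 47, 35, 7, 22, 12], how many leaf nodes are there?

Tree built from: [13, 36, 40, 47, 35, 7, 22, 12]
Tree (level-order array): [13, 7, 36, None, 12, 35, 40, None, None, 22, None, None, 47]
Rule: A leaf has 0 children.
Per-node child counts:
  node 13: 2 child(ren)
  node 7: 1 child(ren)
  node 12: 0 child(ren)
  node 36: 2 child(ren)
  node 35: 1 child(ren)
  node 22: 0 child(ren)
  node 40: 1 child(ren)
  node 47: 0 child(ren)
Matching nodes: [12, 22, 47]
Count of leaf nodes: 3


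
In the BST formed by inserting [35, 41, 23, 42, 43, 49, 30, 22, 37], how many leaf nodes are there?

Tree built from: [35, 41, 23, 42, 43, 49, 30, 22, 37]
Tree (level-order array): [35, 23, 41, 22, 30, 37, 42, None, None, None, None, None, None, None, 43, None, 49]
Rule: A leaf has 0 children.
Per-node child counts:
  node 35: 2 child(ren)
  node 23: 2 child(ren)
  node 22: 0 child(ren)
  node 30: 0 child(ren)
  node 41: 2 child(ren)
  node 37: 0 child(ren)
  node 42: 1 child(ren)
  node 43: 1 child(ren)
  node 49: 0 child(ren)
Matching nodes: [22, 30, 37, 49]
Count of leaf nodes: 4


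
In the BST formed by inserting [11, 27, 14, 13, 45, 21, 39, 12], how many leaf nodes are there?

Tree built from: [11, 27, 14, 13, 45, 21, 39, 12]
Tree (level-order array): [11, None, 27, 14, 45, 13, 21, 39, None, 12]
Rule: A leaf has 0 children.
Per-node child counts:
  node 11: 1 child(ren)
  node 27: 2 child(ren)
  node 14: 2 child(ren)
  node 13: 1 child(ren)
  node 12: 0 child(ren)
  node 21: 0 child(ren)
  node 45: 1 child(ren)
  node 39: 0 child(ren)
Matching nodes: [12, 21, 39]
Count of leaf nodes: 3


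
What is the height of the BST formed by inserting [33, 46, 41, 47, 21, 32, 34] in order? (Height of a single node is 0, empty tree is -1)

Insertion order: [33, 46, 41, 47, 21, 32, 34]
Tree (level-order array): [33, 21, 46, None, 32, 41, 47, None, None, 34]
Compute height bottom-up (empty subtree = -1):
  height(32) = 1 + max(-1, -1) = 0
  height(21) = 1 + max(-1, 0) = 1
  height(34) = 1 + max(-1, -1) = 0
  height(41) = 1 + max(0, -1) = 1
  height(47) = 1 + max(-1, -1) = 0
  height(46) = 1 + max(1, 0) = 2
  height(33) = 1 + max(1, 2) = 3
Height = 3


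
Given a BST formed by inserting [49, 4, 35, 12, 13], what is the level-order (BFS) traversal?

Tree insertion order: [49, 4, 35, 12, 13]
Tree (level-order array): [49, 4, None, None, 35, 12, None, None, 13]
BFS from the root, enqueuing left then right child of each popped node:
  queue [49] -> pop 49, enqueue [4], visited so far: [49]
  queue [4] -> pop 4, enqueue [35], visited so far: [49, 4]
  queue [35] -> pop 35, enqueue [12], visited so far: [49, 4, 35]
  queue [12] -> pop 12, enqueue [13], visited so far: [49, 4, 35, 12]
  queue [13] -> pop 13, enqueue [none], visited so far: [49, 4, 35, 12, 13]
Result: [49, 4, 35, 12, 13]


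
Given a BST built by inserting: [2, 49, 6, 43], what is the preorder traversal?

Tree insertion order: [2, 49, 6, 43]
Tree (level-order array): [2, None, 49, 6, None, None, 43]
Preorder traversal: [2, 49, 6, 43]


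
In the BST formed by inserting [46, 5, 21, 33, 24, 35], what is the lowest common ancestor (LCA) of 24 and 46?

Tree insertion order: [46, 5, 21, 33, 24, 35]
Tree (level-order array): [46, 5, None, None, 21, None, 33, 24, 35]
In a BST, the LCA of p=24, q=46 is the first node v on the
root-to-leaf path with p <= v <= q (go left if both < v, right if both > v).
Walk from root:
  at 46: 24 <= 46 <= 46, this is the LCA
LCA = 46


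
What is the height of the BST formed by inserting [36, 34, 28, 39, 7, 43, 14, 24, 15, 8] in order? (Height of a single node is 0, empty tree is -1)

Insertion order: [36, 34, 28, 39, 7, 43, 14, 24, 15, 8]
Tree (level-order array): [36, 34, 39, 28, None, None, 43, 7, None, None, None, None, 14, 8, 24, None, None, 15]
Compute height bottom-up (empty subtree = -1):
  height(8) = 1 + max(-1, -1) = 0
  height(15) = 1 + max(-1, -1) = 0
  height(24) = 1 + max(0, -1) = 1
  height(14) = 1 + max(0, 1) = 2
  height(7) = 1 + max(-1, 2) = 3
  height(28) = 1 + max(3, -1) = 4
  height(34) = 1 + max(4, -1) = 5
  height(43) = 1 + max(-1, -1) = 0
  height(39) = 1 + max(-1, 0) = 1
  height(36) = 1 + max(5, 1) = 6
Height = 6


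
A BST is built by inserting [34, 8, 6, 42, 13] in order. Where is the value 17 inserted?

Starting tree (level order): [34, 8, 42, 6, 13]
Insertion path: 34 -> 8 -> 13
Result: insert 17 as right child of 13
Final tree (level order): [34, 8, 42, 6, 13, None, None, None, None, None, 17]


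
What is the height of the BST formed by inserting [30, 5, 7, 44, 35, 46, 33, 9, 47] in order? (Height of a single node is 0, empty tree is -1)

Insertion order: [30, 5, 7, 44, 35, 46, 33, 9, 47]
Tree (level-order array): [30, 5, 44, None, 7, 35, 46, None, 9, 33, None, None, 47]
Compute height bottom-up (empty subtree = -1):
  height(9) = 1 + max(-1, -1) = 0
  height(7) = 1 + max(-1, 0) = 1
  height(5) = 1 + max(-1, 1) = 2
  height(33) = 1 + max(-1, -1) = 0
  height(35) = 1 + max(0, -1) = 1
  height(47) = 1 + max(-1, -1) = 0
  height(46) = 1 + max(-1, 0) = 1
  height(44) = 1 + max(1, 1) = 2
  height(30) = 1 + max(2, 2) = 3
Height = 3


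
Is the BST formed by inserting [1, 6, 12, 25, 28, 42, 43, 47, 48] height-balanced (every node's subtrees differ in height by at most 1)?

Tree (level-order array): [1, None, 6, None, 12, None, 25, None, 28, None, 42, None, 43, None, 47, None, 48]
Definition: a tree is height-balanced if, at every node, |h(left) - h(right)| <= 1 (empty subtree has height -1).
Bottom-up per-node check:
  node 48: h_left=-1, h_right=-1, diff=0 [OK], height=0
  node 47: h_left=-1, h_right=0, diff=1 [OK], height=1
  node 43: h_left=-1, h_right=1, diff=2 [FAIL (|-1-1|=2 > 1)], height=2
  node 42: h_left=-1, h_right=2, diff=3 [FAIL (|-1-2|=3 > 1)], height=3
  node 28: h_left=-1, h_right=3, diff=4 [FAIL (|-1-3|=4 > 1)], height=4
  node 25: h_left=-1, h_right=4, diff=5 [FAIL (|-1-4|=5 > 1)], height=5
  node 12: h_left=-1, h_right=5, diff=6 [FAIL (|-1-5|=6 > 1)], height=6
  node 6: h_left=-1, h_right=6, diff=7 [FAIL (|-1-6|=7 > 1)], height=7
  node 1: h_left=-1, h_right=7, diff=8 [FAIL (|-1-7|=8 > 1)], height=8
Node 43 violates the condition: |-1 - 1| = 2 > 1.
Result: Not balanced


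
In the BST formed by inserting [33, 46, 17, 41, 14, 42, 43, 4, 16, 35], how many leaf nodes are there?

Tree built from: [33, 46, 17, 41, 14, 42, 43, 4, 16, 35]
Tree (level-order array): [33, 17, 46, 14, None, 41, None, 4, 16, 35, 42, None, None, None, None, None, None, None, 43]
Rule: A leaf has 0 children.
Per-node child counts:
  node 33: 2 child(ren)
  node 17: 1 child(ren)
  node 14: 2 child(ren)
  node 4: 0 child(ren)
  node 16: 0 child(ren)
  node 46: 1 child(ren)
  node 41: 2 child(ren)
  node 35: 0 child(ren)
  node 42: 1 child(ren)
  node 43: 0 child(ren)
Matching nodes: [4, 16, 35, 43]
Count of leaf nodes: 4


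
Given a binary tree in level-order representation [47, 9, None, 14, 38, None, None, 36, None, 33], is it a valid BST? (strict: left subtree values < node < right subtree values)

Level-order array: [47, 9, None, 14, 38, None, None, 36, None, 33]
Validate using subtree bounds (lo, hi): at each node, require lo < value < hi,
then recurse left with hi=value and right with lo=value.
Preorder trace (stopping at first violation):
  at node 47 with bounds (-inf, +inf): OK
  at node 9 with bounds (-inf, 47): OK
  at node 14 with bounds (-inf, 9): VIOLATION
Node 14 violates its bound: not (-inf < 14 < 9).
Result: Not a valid BST


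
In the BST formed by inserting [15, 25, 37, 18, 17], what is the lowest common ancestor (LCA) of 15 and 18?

Tree insertion order: [15, 25, 37, 18, 17]
Tree (level-order array): [15, None, 25, 18, 37, 17]
In a BST, the LCA of p=15, q=18 is the first node v on the
root-to-leaf path with p <= v <= q (go left if both < v, right if both > v).
Walk from root:
  at 15: 15 <= 15 <= 18, this is the LCA
LCA = 15


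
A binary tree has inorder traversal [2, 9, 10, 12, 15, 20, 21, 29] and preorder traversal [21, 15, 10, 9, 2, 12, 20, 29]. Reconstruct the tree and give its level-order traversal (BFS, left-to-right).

Inorder:  [2, 9, 10, 12, 15, 20, 21, 29]
Preorder: [21, 15, 10, 9, 2, 12, 20, 29]
Algorithm: preorder visits root first, so consume preorder in order;
for each root, split the current inorder slice at that value into
left-subtree inorder and right-subtree inorder, then recurse.
Recursive splits:
  root=21; inorder splits into left=[2, 9, 10, 12, 15, 20], right=[29]
  root=15; inorder splits into left=[2, 9, 10, 12], right=[20]
  root=10; inorder splits into left=[2, 9], right=[12]
  root=9; inorder splits into left=[2], right=[]
  root=2; inorder splits into left=[], right=[]
  root=12; inorder splits into left=[], right=[]
  root=20; inorder splits into left=[], right=[]
  root=29; inorder splits into left=[], right=[]
Reconstructed level-order: [21, 15, 29, 10, 20, 9, 12, 2]


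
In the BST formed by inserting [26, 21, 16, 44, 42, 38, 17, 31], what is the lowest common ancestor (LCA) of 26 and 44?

Tree insertion order: [26, 21, 16, 44, 42, 38, 17, 31]
Tree (level-order array): [26, 21, 44, 16, None, 42, None, None, 17, 38, None, None, None, 31]
In a BST, the LCA of p=26, q=44 is the first node v on the
root-to-leaf path with p <= v <= q (go left if both < v, right if both > v).
Walk from root:
  at 26: 26 <= 26 <= 44, this is the LCA
LCA = 26


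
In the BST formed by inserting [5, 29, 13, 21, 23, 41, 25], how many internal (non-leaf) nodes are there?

Tree built from: [5, 29, 13, 21, 23, 41, 25]
Tree (level-order array): [5, None, 29, 13, 41, None, 21, None, None, None, 23, None, 25]
Rule: An internal node has at least one child.
Per-node child counts:
  node 5: 1 child(ren)
  node 29: 2 child(ren)
  node 13: 1 child(ren)
  node 21: 1 child(ren)
  node 23: 1 child(ren)
  node 25: 0 child(ren)
  node 41: 0 child(ren)
Matching nodes: [5, 29, 13, 21, 23]
Count of internal (non-leaf) nodes: 5


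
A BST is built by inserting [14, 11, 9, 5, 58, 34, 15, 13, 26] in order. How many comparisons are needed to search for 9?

Search path for 9: 14 -> 11 -> 9
Found: True
Comparisons: 3


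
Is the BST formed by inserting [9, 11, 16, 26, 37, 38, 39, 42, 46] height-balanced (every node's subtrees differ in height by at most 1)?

Tree (level-order array): [9, None, 11, None, 16, None, 26, None, 37, None, 38, None, 39, None, 42, None, 46]
Definition: a tree is height-balanced if, at every node, |h(left) - h(right)| <= 1 (empty subtree has height -1).
Bottom-up per-node check:
  node 46: h_left=-1, h_right=-1, diff=0 [OK], height=0
  node 42: h_left=-1, h_right=0, diff=1 [OK], height=1
  node 39: h_left=-1, h_right=1, diff=2 [FAIL (|-1-1|=2 > 1)], height=2
  node 38: h_left=-1, h_right=2, diff=3 [FAIL (|-1-2|=3 > 1)], height=3
  node 37: h_left=-1, h_right=3, diff=4 [FAIL (|-1-3|=4 > 1)], height=4
  node 26: h_left=-1, h_right=4, diff=5 [FAIL (|-1-4|=5 > 1)], height=5
  node 16: h_left=-1, h_right=5, diff=6 [FAIL (|-1-5|=6 > 1)], height=6
  node 11: h_left=-1, h_right=6, diff=7 [FAIL (|-1-6|=7 > 1)], height=7
  node 9: h_left=-1, h_right=7, diff=8 [FAIL (|-1-7|=8 > 1)], height=8
Node 39 violates the condition: |-1 - 1| = 2 > 1.
Result: Not balanced


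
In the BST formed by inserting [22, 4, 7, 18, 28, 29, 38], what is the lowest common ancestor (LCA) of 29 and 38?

Tree insertion order: [22, 4, 7, 18, 28, 29, 38]
Tree (level-order array): [22, 4, 28, None, 7, None, 29, None, 18, None, 38]
In a BST, the LCA of p=29, q=38 is the first node v on the
root-to-leaf path with p <= v <= q (go left if both < v, right if both > v).
Walk from root:
  at 22: both 29 and 38 > 22, go right
  at 28: both 29 and 38 > 28, go right
  at 29: 29 <= 29 <= 38, this is the LCA
LCA = 29


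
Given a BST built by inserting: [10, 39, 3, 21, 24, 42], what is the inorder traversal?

Tree insertion order: [10, 39, 3, 21, 24, 42]
Tree (level-order array): [10, 3, 39, None, None, 21, 42, None, 24]
Inorder traversal: [3, 10, 21, 24, 39, 42]


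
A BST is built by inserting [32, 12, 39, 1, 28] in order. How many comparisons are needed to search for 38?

Search path for 38: 32 -> 39
Found: False
Comparisons: 2


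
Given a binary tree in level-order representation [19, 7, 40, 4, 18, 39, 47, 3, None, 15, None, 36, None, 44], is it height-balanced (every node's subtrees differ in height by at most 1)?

Tree (level-order array): [19, 7, 40, 4, 18, 39, 47, 3, None, 15, None, 36, None, 44]
Definition: a tree is height-balanced if, at every node, |h(left) - h(right)| <= 1 (empty subtree has height -1).
Bottom-up per-node check:
  node 3: h_left=-1, h_right=-1, diff=0 [OK], height=0
  node 4: h_left=0, h_right=-1, diff=1 [OK], height=1
  node 15: h_left=-1, h_right=-1, diff=0 [OK], height=0
  node 18: h_left=0, h_right=-1, diff=1 [OK], height=1
  node 7: h_left=1, h_right=1, diff=0 [OK], height=2
  node 36: h_left=-1, h_right=-1, diff=0 [OK], height=0
  node 39: h_left=0, h_right=-1, diff=1 [OK], height=1
  node 44: h_left=-1, h_right=-1, diff=0 [OK], height=0
  node 47: h_left=0, h_right=-1, diff=1 [OK], height=1
  node 40: h_left=1, h_right=1, diff=0 [OK], height=2
  node 19: h_left=2, h_right=2, diff=0 [OK], height=3
All nodes satisfy the balance condition.
Result: Balanced


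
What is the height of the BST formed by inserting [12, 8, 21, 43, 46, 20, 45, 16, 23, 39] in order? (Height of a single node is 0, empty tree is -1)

Insertion order: [12, 8, 21, 43, 46, 20, 45, 16, 23, 39]
Tree (level-order array): [12, 8, 21, None, None, 20, 43, 16, None, 23, 46, None, None, None, 39, 45]
Compute height bottom-up (empty subtree = -1):
  height(8) = 1 + max(-1, -1) = 0
  height(16) = 1 + max(-1, -1) = 0
  height(20) = 1 + max(0, -1) = 1
  height(39) = 1 + max(-1, -1) = 0
  height(23) = 1 + max(-1, 0) = 1
  height(45) = 1 + max(-1, -1) = 0
  height(46) = 1 + max(0, -1) = 1
  height(43) = 1 + max(1, 1) = 2
  height(21) = 1 + max(1, 2) = 3
  height(12) = 1 + max(0, 3) = 4
Height = 4


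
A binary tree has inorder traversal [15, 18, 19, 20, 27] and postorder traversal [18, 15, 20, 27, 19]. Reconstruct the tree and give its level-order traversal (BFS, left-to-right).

Inorder:   [15, 18, 19, 20, 27]
Postorder: [18, 15, 20, 27, 19]
Algorithm: postorder visits root last, so walk postorder right-to-left;
each value is the root of the current inorder slice — split it at that
value, recurse on the right subtree first, then the left.
Recursive splits:
  root=19; inorder splits into left=[15, 18], right=[20, 27]
  root=27; inorder splits into left=[20], right=[]
  root=20; inorder splits into left=[], right=[]
  root=15; inorder splits into left=[], right=[18]
  root=18; inorder splits into left=[], right=[]
Reconstructed level-order: [19, 15, 27, 18, 20]


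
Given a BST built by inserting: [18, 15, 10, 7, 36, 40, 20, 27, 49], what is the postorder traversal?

Tree insertion order: [18, 15, 10, 7, 36, 40, 20, 27, 49]
Tree (level-order array): [18, 15, 36, 10, None, 20, 40, 7, None, None, 27, None, 49]
Postorder traversal: [7, 10, 15, 27, 20, 49, 40, 36, 18]


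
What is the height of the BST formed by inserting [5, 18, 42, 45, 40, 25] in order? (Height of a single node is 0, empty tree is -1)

Insertion order: [5, 18, 42, 45, 40, 25]
Tree (level-order array): [5, None, 18, None, 42, 40, 45, 25]
Compute height bottom-up (empty subtree = -1):
  height(25) = 1 + max(-1, -1) = 0
  height(40) = 1 + max(0, -1) = 1
  height(45) = 1 + max(-1, -1) = 0
  height(42) = 1 + max(1, 0) = 2
  height(18) = 1 + max(-1, 2) = 3
  height(5) = 1 + max(-1, 3) = 4
Height = 4


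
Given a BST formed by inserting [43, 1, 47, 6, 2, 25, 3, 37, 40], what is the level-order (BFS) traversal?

Tree insertion order: [43, 1, 47, 6, 2, 25, 3, 37, 40]
Tree (level-order array): [43, 1, 47, None, 6, None, None, 2, 25, None, 3, None, 37, None, None, None, 40]
BFS from the root, enqueuing left then right child of each popped node:
  queue [43] -> pop 43, enqueue [1, 47], visited so far: [43]
  queue [1, 47] -> pop 1, enqueue [6], visited so far: [43, 1]
  queue [47, 6] -> pop 47, enqueue [none], visited so far: [43, 1, 47]
  queue [6] -> pop 6, enqueue [2, 25], visited so far: [43, 1, 47, 6]
  queue [2, 25] -> pop 2, enqueue [3], visited so far: [43, 1, 47, 6, 2]
  queue [25, 3] -> pop 25, enqueue [37], visited so far: [43, 1, 47, 6, 2, 25]
  queue [3, 37] -> pop 3, enqueue [none], visited so far: [43, 1, 47, 6, 2, 25, 3]
  queue [37] -> pop 37, enqueue [40], visited so far: [43, 1, 47, 6, 2, 25, 3, 37]
  queue [40] -> pop 40, enqueue [none], visited so far: [43, 1, 47, 6, 2, 25, 3, 37, 40]
Result: [43, 1, 47, 6, 2, 25, 3, 37, 40]


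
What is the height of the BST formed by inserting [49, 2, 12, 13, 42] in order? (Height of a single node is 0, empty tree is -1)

Insertion order: [49, 2, 12, 13, 42]
Tree (level-order array): [49, 2, None, None, 12, None, 13, None, 42]
Compute height bottom-up (empty subtree = -1):
  height(42) = 1 + max(-1, -1) = 0
  height(13) = 1 + max(-1, 0) = 1
  height(12) = 1 + max(-1, 1) = 2
  height(2) = 1 + max(-1, 2) = 3
  height(49) = 1 + max(3, -1) = 4
Height = 4


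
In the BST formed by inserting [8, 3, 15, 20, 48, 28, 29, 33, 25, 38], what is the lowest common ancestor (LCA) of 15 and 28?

Tree insertion order: [8, 3, 15, 20, 48, 28, 29, 33, 25, 38]
Tree (level-order array): [8, 3, 15, None, None, None, 20, None, 48, 28, None, 25, 29, None, None, None, 33, None, 38]
In a BST, the LCA of p=15, q=28 is the first node v on the
root-to-leaf path with p <= v <= q (go left if both < v, right if both > v).
Walk from root:
  at 8: both 15 and 28 > 8, go right
  at 15: 15 <= 15 <= 28, this is the LCA
LCA = 15


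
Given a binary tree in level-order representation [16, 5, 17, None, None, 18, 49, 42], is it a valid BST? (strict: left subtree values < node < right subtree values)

Level-order array: [16, 5, 17, None, None, 18, 49, 42]
Validate using subtree bounds (lo, hi): at each node, require lo < value < hi,
then recurse left with hi=value and right with lo=value.
Preorder trace (stopping at first violation):
  at node 16 with bounds (-inf, +inf): OK
  at node 5 with bounds (-inf, 16): OK
  at node 17 with bounds (16, +inf): OK
  at node 18 with bounds (16, 17): VIOLATION
Node 18 violates its bound: not (16 < 18 < 17).
Result: Not a valid BST


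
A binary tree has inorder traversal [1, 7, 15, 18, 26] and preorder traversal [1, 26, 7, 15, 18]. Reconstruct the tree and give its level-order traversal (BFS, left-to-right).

Inorder:  [1, 7, 15, 18, 26]
Preorder: [1, 26, 7, 15, 18]
Algorithm: preorder visits root first, so consume preorder in order;
for each root, split the current inorder slice at that value into
left-subtree inorder and right-subtree inorder, then recurse.
Recursive splits:
  root=1; inorder splits into left=[], right=[7, 15, 18, 26]
  root=26; inorder splits into left=[7, 15, 18], right=[]
  root=7; inorder splits into left=[], right=[15, 18]
  root=15; inorder splits into left=[], right=[18]
  root=18; inorder splits into left=[], right=[]
Reconstructed level-order: [1, 26, 7, 15, 18]


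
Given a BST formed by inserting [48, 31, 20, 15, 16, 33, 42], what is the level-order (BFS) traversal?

Tree insertion order: [48, 31, 20, 15, 16, 33, 42]
Tree (level-order array): [48, 31, None, 20, 33, 15, None, None, 42, None, 16]
BFS from the root, enqueuing left then right child of each popped node:
  queue [48] -> pop 48, enqueue [31], visited so far: [48]
  queue [31] -> pop 31, enqueue [20, 33], visited so far: [48, 31]
  queue [20, 33] -> pop 20, enqueue [15], visited so far: [48, 31, 20]
  queue [33, 15] -> pop 33, enqueue [42], visited so far: [48, 31, 20, 33]
  queue [15, 42] -> pop 15, enqueue [16], visited so far: [48, 31, 20, 33, 15]
  queue [42, 16] -> pop 42, enqueue [none], visited so far: [48, 31, 20, 33, 15, 42]
  queue [16] -> pop 16, enqueue [none], visited so far: [48, 31, 20, 33, 15, 42, 16]
Result: [48, 31, 20, 33, 15, 42, 16]


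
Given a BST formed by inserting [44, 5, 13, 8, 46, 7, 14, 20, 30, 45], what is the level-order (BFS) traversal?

Tree insertion order: [44, 5, 13, 8, 46, 7, 14, 20, 30, 45]
Tree (level-order array): [44, 5, 46, None, 13, 45, None, 8, 14, None, None, 7, None, None, 20, None, None, None, 30]
BFS from the root, enqueuing left then right child of each popped node:
  queue [44] -> pop 44, enqueue [5, 46], visited so far: [44]
  queue [5, 46] -> pop 5, enqueue [13], visited so far: [44, 5]
  queue [46, 13] -> pop 46, enqueue [45], visited so far: [44, 5, 46]
  queue [13, 45] -> pop 13, enqueue [8, 14], visited so far: [44, 5, 46, 13]
  queue [45, 8, 14] -> pop 45, enqueue [none], visited so far: [44, 5, 46, 13, 45]
  queue [8, 14] -> pop 8, enqueue [7], visited so far: [44, 5, 46, 13, 45, 8]
  queue [14, 7] -> pop 14, enqueue [20], visited so far: [44, 5, 46, 13, 45, 8, 14]
  queue [7, 20] -> pop 7, enqueue [none], visited so far: [44, 5, 46, 13, 45, 8, 14, 7]
  queue [20] -> pop 20, enqueue [30], visited so far: [44, 5, 46, 13, 45, 8, 14, 7, 20]
  queue [30] -> pop 30, enqueue [none], visited so far: [44, 5, 46, 13, 45, 8, 14, 7, 20, 30]
Result: [44, 5, 46, 13, 45, 8, 14, 7, 20, 30]


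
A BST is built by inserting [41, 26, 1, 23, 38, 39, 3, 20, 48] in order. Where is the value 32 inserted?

Starting tree (level order): [41, 26, 48, 1, 38, None, None, None, 23, None, 39, 3, None, None, None, None, 20]
Insertion path: 41 -> 26 -> 38
Result: insert 32 as left child of 38
Final tree (level order): [41, 26, 48, 1, 38, None, None, None, 23, 32, 39, 3, None, None, None, None, None, None, 20]


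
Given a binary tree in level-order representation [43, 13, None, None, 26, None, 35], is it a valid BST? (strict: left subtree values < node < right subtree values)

Level-order array: [43, 13, None, None, 26, None, 35]
Validate using subtree bounds (lo, hi): at each node, require lo < value < hi,
then recurse left with hi=value and right with lo=value.
Preorder trace (stopping at first violation):
  at node 43 with bounds (-inf, +inf): OK
  at node 13 with bounds (-inf, 43): OK
  at node 26 with bounds (13, 43): OK
  at node 35 with bounds (26, 43): OK
No violation found at any node.
Result: Valid BST


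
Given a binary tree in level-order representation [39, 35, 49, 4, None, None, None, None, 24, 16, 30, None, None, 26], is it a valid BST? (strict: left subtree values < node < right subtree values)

Level-order array: [39, 35, 49, 4, None, None, None, None, 24, 16, 30, None, None, 26]
Validate using subtree bounds (lo, hi): at each node, require lo < value < hi,
then recurse left with hi=value and right with lo=value.
Preorder trace (stopping at first violation):
  at node 39 with bounds (-inf, +inf): OK
  at node 35 with bounds (-inf, 39): OK
  at node 4 with bounds (-inf, 35): OK
  at node 24 with bounds (4, 35): OK
  at node 16 with bounds (4, 24): OK
  at node 30 with bounds (24, 35): OK
  at node 26 with bounds (24, 30): OK
  at node 49 with bounds (39, +inf): OK
No violation found at any node.
Result: Valid BST


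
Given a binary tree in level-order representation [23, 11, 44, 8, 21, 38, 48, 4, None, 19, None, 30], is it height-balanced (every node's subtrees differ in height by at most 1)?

Tree (level-order array): [23, 11, 44, 8, 21, 38, 48, 4, None, 19, None, 30]
Definition: a tree is height-balanced if, at every node, |h(left) - h(right)| <= 1 (empty subtree has height -1).
Bottom-up per-node check:
  node 4: h_left=-1, h_right=-1, diff=0 [OK], height=0
  node 8: h_left=0, h_right=-1, diff=1 [OK], height=1
  node 19: h_left=-1, h_right=-1, diff=0 [OK], height=0
  node 21: h_left=0, h_right=-1, diff=1 [OK], height=1
  node 11: h_left=1, h_right=1, diff=0 [OK], height=2
  node 30: h_left=-1, h_right=-1, diff=0 [OK], height=0
  node 38: h_left=0, h_right=-1, diff=1 [OK], height=1
  node 48: h_left=-1, h_right=-1, diff=0 [OK], height=0
  node 44: h_left=1, h_right=0, diff=1 [OK], height=2
  node 23: h_left=2, h_right=2, diff=0 [OK], height=3
All nodes satisfy the balance condition.
Result: Balanced


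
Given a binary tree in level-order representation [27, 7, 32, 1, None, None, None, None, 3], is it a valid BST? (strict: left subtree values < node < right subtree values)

Level-order array: [27, 7, 32, 1, None, None, None, None, 3]
Validate using subtree bounds (lo, hi): at each node, require lo < value < hi,
then recurse left with hi=value and right with lo=value.
Preorder trace (stopping at first violation):
  at node 27 with bounds (-inf, +inf): OK
  at node 7 with bounds (-inf, 27): OK
  at node 1 with bounds (-inf, 7): OK
  at node 3 with bounds (1, 7): OK
  at node 32 with bounds (27, +inf): OK
No violation found at any node.
Result: Valid BST


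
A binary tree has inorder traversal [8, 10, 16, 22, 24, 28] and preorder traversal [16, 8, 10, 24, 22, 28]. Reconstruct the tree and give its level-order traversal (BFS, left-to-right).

Inorder:  [8, 10, 16, 22, 24, 28]
Preorder: [16, 8, 10, 24, 22, 28]
Algorithm: preorder visits root first, so consume preorder in order;
for each root, split the current inorder slice at that value into
left-subtree inorder and right-subtree inorder, then recurse.
Recursive splits:
  root=16; inorder splits into left=[8, 10], right=[22, 24, 28]
  root=8; inorder splits into left=[], right=[10]
  root=10; inorder splits into left=[], right=[]
  root=24; inorder splits into left=[22], right=[28]
  root=22; inorder splits into left=[], right=[]
  root=28; inorder splits into left=[], right=[]
Reconstructed level-order: [16, 8, 24, 10, 22, 28]


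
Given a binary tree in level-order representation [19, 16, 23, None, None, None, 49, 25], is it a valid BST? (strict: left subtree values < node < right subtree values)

Level-order array: [19, 16, 23, None, None, None, 49, 25]
Validate using subtree bounds (lo, hi): at each node, require lo < value < hi,
then recurse left with hi=value and right with lo=value.
Preorder trace (stopping at first violation):
  at node 19 with bounds (-inf, +inf): OK
  at node 16 with bounds (-inf, 19): OK
  at node 23 with bounds (19, +inf): OK
  at node 49 with bounds (23, +inf): OK
  at node 25 with bounds (23, 49): OK
No violation found at any node.
Result: Valid BST


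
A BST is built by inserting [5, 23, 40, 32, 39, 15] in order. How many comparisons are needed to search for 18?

Search path for 18: 5 -> 23 -> 15
Found: False
Comparisons: 3


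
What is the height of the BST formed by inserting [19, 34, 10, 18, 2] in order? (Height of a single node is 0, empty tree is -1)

Insertion order: [19, 34, 10, 18, 2]
Tree (level-order array): [19, 10, 34, 2, 18]
Compute height bottom-up (empty subtree = -1):
  height(2) = 1 + max(-1, -1) = 0
  height(18) = 1 + max(-1, -1) = 0
  height(10) = 1 + max(0, 0) = 1
  height(34) = 1 + max(-1, -1) = 0
  height(19) = 1 + max(1, 0) = 2
Height = 2


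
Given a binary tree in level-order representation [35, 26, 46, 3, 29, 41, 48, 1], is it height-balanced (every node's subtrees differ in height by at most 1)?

Tree (level-order array): [35, 26, 46, 3, 29, 41, 48, 1]
Definition: a tree is height-balanced if, at every node, |h(left) - h(right)| <= 1 (empty subtree has height -1).
Bottom-up per-node check:
  node 1: h_left=-1, h_right=-1, diff=0 [OK], height=0
  node 3: h_left=0, h_right=-1, diff=1 [OK], height=1
  node 29: h_left=-1, h_right=-1, diff=0 [OK], height=0
  node 26: h_left=1, h_right=0, diff=1 [OK], height=2
  node 41: h_left=-1, h_right=-1, diff=0 [OK], height=0
  node 48: h_left=-1, h_right=-1, diff=0 [OK], height=0
  node 46: h_left=0, h_right=0, diff=0 [OK], height=1
  node 35: h_left=2, h_right=1, diff=1 [OK], height=3
All nodes satisfy the balance condition.
Result: Balanced


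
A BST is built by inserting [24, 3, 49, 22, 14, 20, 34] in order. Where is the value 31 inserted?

Starting tree (level order): [24, 3, 49, None, 22, 34, None, 14, None, None, None, None, 20]
Insertion path: 24 -> 49 -> 34
Result: insert 31 as left child of 34
Final tree (level order): [24, 3, 49, None, 22, 34, None, 14, None, 31, None, None, 20]


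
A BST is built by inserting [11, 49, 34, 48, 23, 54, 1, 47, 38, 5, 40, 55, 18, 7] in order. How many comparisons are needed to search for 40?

Search path for 40: 11 -> 49 -> 34 -> 48 -> 47 -> 38 -> 40
Found: True
Comparisons: 7


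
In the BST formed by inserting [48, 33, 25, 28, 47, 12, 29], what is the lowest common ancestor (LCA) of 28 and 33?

Tree insertion order: [48, 33, 25, 28, 47, 12, 29]
Tree (level-order array): [48, 33, None, 25, 47, 12, 28, None, None, None, None, None, 29]
In a BST, the LCA of p=28, q=33 is the first node v on the
root-to-leaf path with p <= v <= q (go left if both < v, right if both > v).
Walk from root:
  at 48: both 28 and 33 < 48, go left
  at 33: 28 <= 33 <= 33, this is the LCA
LCA = 33


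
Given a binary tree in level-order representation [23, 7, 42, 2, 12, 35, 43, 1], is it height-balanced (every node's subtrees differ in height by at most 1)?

Tree (level-order array): [23, 7, 42, 2, 12, 35, 43, 1]
Definition: a tree is height-balanced if, at every node, |h(left) - h(right)| <= 1 (empty subtree has height -1).
Bottom-up per-node check:
  node 1: h_left=-1, h_right=-1, diff=0 [OK], height=0
  node 2: h_left=0, h_right=-1, diff=1 [OK], height=1
  node 12: h_left=-1, h_right=-1, diff=0 [OK], height=0
  node 7: h_left=1, h_right=0, diff=1 [OK], height=2
  node 35: h_left=-1, h_right=-1, diff=0 [OK], height=0
  node 43: h_left=-1, h_right=-1, diff=0 [OK], height=0
  node 42: h_left=0, h_right=0, diff=0 [OK], height=1
  node 23: h_left=2, h_right=1, diff=1 [OK], height=3
All nodes satisfy the balance condition.
Result: Balanced


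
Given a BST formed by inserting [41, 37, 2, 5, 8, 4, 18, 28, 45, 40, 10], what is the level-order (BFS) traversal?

Tree insertion order: [41, 37, 2, 5, 8, 4, 18, 28, 45, 40, 10]
Tree (level-order array): [41, 37, 45, 2, 40, None, None, None, 5, None, None, 4, 8, None, None, None, 18, 10, 28]
BFS from the root, enqueuing left then right child of each popped node:
  queue [41] -> pop 41, enqueue [37, 45], visited so far: [41]
  queue [37, 45] -> pop 37, enqueue [2, 40], visited so far: [41, 37]
  queue [45, 2, 40] -> pop 45, enqueue [none], visited so far: [41, 37, 45]
  queue [2, 40] -> pop 2, enqueue [5], visited so far: [41, 37, 45, 2]
  queue [40, 5] -> pop 40, enqueue [none], visited so far: [41, 37, 45, 2, 40]
  queue [5] -> pop 5, enqueue [4, 8], visited so far: [41, 37, 45, 2, 40, 5]
  queue [4, 8] -> pop 4, enqueue [none], visited so far: [41, 37, 45, 2, 40, 5, 4]
  queue [8] -> pop 8, enqueue [18], visited so far: [41, 37, 45, 2, 40, 5, 4, 8]
  queue [18] -> pop 18, enqueue [10, 28], visited so far: [41, 37, 45, 2, 40, 5, 4, 8, 18]
  queue [10, 28] -> pop 10, enqueue [none], visited so far: [41, 37, 45, 2, 40, 5, 4, 8, 18, 10]
  queue [28] -> pop 28, enqueue [none], visited so far: [41, 37, 45, 2, 40, 5, 4, 8, 18, 10, 28]
Result: [41, 37, 45, 2, 40, 5, 4, 8, 18, 10, 28]


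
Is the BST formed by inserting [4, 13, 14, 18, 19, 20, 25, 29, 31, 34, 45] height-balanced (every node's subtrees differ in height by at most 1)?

Tree (level-order array): [4, None, 13, None, 14, None, 18, None, 19, None, 20, None, 25, None, 29, None, 31, None, 34, None, 45]
Definition: a tree is height-balanced if, at every node, |h(left) - h(right)| <= 1 (empty subtree has height -1).
Bottom-up per-node check:
  node 45: h_left=-1, h_right=-1, diff=0 [OK], height=0
  node 34: h_left=-1, h_right=0, diff=1 [OK], height=1
  node 31: h_left=-1, h_right=1, diff=2 [FAIL (|-1-1|=2 > 1)], height=2
  node 29: h_left=-1, h_right=2, diff=3 [FAIL (|-1-2|=3 > 1)], height=3
  node 25: h_left=-1, h_right=3, diff=4 [FAIL (|-1-3|=4 > 1)], height=4
  node 20: h_left=-1, h_right=4, diff=5 [FAIL (|-1-4|=5 > 1)], height=5
  node 19: h_left=-1, h_right=5, diff=6 [FAIL (|-1-5|=6 > 1)], height=6
  node 18: h_left=-1, h_right=6, diff=7 [FAIL (|-1-6|=7 > 1)], height=7
  node 14: h_left=-1, h_right=7, diff=8 [FAIL (|-1-7|=8 > 1)], height=8
  node 13: h_left=-1, h_right=8, diff=9 [FAIL (|-1-8|=9 > 1)], height=9
  node 4: h_left=-1, h_right=9, diff=10 [FAIL (|-1-9|=10 > 1)], height=10
Node 31 violates the condition: |-1 - 1| = 2 > 1.
Result: Not balanced


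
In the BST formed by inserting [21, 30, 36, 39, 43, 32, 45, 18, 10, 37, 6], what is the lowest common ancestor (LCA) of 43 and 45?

Tree insertion order: [21, 30, 36, 39, 43, 32, 45, 18, 10, 37, 6]
Tree (level-order array): [21, 18, 30, 10, None, None, 36, 6, None, 32, 39, None, None, None, None, 37, 43, None, None, None, 45]
In a BST, the LCA of p=43, q=45 is the first node v on the
root-to-leaf path with p <= v <= q (go left if both < v, right if both > v).
Walk from root:
  at 21: both 43 and 45 > 21, go right
  at 30: both 43 and 45 > 30, go right
  at 36: both 43 and 45 > 36, go right
  at 39: both 43 and 45 > 39, go right
  at 43: 43 <= 43 <= 45, this is the LCA
LCA = 43


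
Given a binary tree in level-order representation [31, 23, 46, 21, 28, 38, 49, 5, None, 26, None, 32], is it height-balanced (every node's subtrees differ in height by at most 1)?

Tree (level-order array): [31, 23, 46, 21, 28, 38, 49, 5, None, 26, None, 32]
Definition: a tree is height-balanced if, at every node, |h(left) - h(right)| <= 1 (empty subtree has height -1).
Bottom-up per-node check:
  node 5: h_left=-1, h_right=-1, diff=0 [OK], height=0
  node 21: h_left=0, h_right=-1, diff=1 [OK], height=1
  node 26: h_left=-1, h_right=-1, diff=0 [OK], height=0
  node 28: h_left=0, h_right=-1, diff=1 [OK], height=1
  node 23: h_left=1, h_right=1, diff=0 [OK], height=2
  node 32: h_left=-1, h_right=-1, diff=0 [OK], height=0
  node 38: h_left=0, h_right=-1, diff=1 [OK], height=1
  node 49: h_left=-1, h_right=-1, diff=0 [OK], height=0
  node 46: h_left=1, h_right=0, diff=1 [OK], height=2
  node 31: h_left=2, h_right=2, diff=0 [OK], height=3
All nodes satisfy the balance condition.
Result: Balanced


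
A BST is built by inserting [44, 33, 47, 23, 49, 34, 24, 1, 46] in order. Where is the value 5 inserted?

Starting tree (level order): [44, 33, 47, 23, 34, 46, 49, 1, 24]
Insertion path: 44 -> 33 -> 23 -> 1
Result: insert 5 as right child of 1
Final tree (level order): [44, 33, 47, 23, 34, 46, 49, 1, 24, None, None, None, None, None, None, None, 5]


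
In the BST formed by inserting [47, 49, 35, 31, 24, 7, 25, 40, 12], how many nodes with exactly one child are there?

Tree built from: [47, 49, 35, 31, 24, 7, 25, 40, 12]
Tree (level-order array): [47, 35, 49, 31, 40, None, None, 24, None, None, None, 7, 25, None, 12]
Rule: These are nodes with exactly 1 non-null child.
Per-node child counts:
  node 47: 2 child(ren)
  node 35: 2 child(ren)
  node 31: 1 child(ren)
  node 24: 2 child(ren)
  node 7: 1 child(ren)
  node 12: 0 child(ren)
  node 25: 0 child(ren)
  node 40: 0 child(ren)
  node 49: 0 child(ren)
Matching nodes: [31, 7]
Count of nodes with exactly one child: 2


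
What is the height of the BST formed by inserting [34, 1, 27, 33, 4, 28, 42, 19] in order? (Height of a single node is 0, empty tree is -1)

Insertion order: [34, 1, 27, 33, 4, 28, 42, 19]
Tree (level-order array): [34, 1, 42, None, 27, None, None, 4, 33, None, 19, 28]
Compute height bottom-up (empty subtree = -1):
  height(19) = 1 + max(-1, -1) = 0
  height(4) = 1 + max(-1, 0) = 1
  height(28) = 1 + max(-1, -1) = 0
  height(33) = 1 + max(0, -1) = 1
  height(27) = 1 + max(1, 1) = 2
  height(1) = 1 + max(-1, 2) = 3
  height(42) = 1 + max(-1, -1) = 0
  height(34) = 1 + max(3, 0) = 4
Height = 4


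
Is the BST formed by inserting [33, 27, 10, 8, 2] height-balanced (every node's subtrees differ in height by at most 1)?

Tree (level-order array): [33, 27, None, 10, None, 8, None, 2]
Definition: a tree is height-balanced if, at every node, |h(left) - h(right)| <= 1 (empty subtree has height -1).
Bottom-up per-node check:
  node 2: h_left=-1, h_right=-1, diff=0 [OK], height=0
  node 8: h_left=0, h_right=-1, diff=1 [OK], height=1
  node 10: h_left=1, h_right=-1, diff=2 [FAIL (|1--1|=2 > 1)], height=2
  node 27: h_left=2, h_right=-1, diff=3 [FAIL (|2--1|=3 > 1)], height=3
  node 33: h_left=3, h_right=-1, diff=4 [FAIL (|3--1|=4 > 1)], height=4
Node 10 violates the condition: |1 - -1| = 2 > 1.
Result: Not balanced


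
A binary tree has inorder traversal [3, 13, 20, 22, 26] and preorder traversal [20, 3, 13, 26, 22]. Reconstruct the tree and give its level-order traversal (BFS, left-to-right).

Inorder:  [3, 13, 20, 22, 26]
Preorder: [20, 3, 13, 26, 22]
Algorithm: preorder visits root first, so consume preorder in order;
for each root, split the current inorder slice at that value into
left-subtree inorder and right-subtree inorder, then recurse.
Recursive splits:
  root=20; inorder splits into left=[3, 13], right=[22, 26]
  root=3; inorder splits into left=[], right=[13]
  root=13; inorder splits into left=[], right=[]
  root=26; inorder splits into left=[22], right=[]
  root=22; inorder splits into left=[], right=[]
Reconstructed level-order: [20, 3, 26, 13, 22]


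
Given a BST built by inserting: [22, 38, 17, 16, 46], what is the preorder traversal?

Tree insertion order: [22, 38, 17, 16, 46]
Tree (level-order array): [22, 17, 38, 16, None, None, 46]
Preorder traversal: [22, 17, 16, 38, 46]


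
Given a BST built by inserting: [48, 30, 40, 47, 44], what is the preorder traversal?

Tree insertion order: [48, 30, 40, 47, 44]
Tree (level-order array): [48, 30, None, None, 40, None, 47, 44]
Preorder traversal: [48, 30, 40, 47, 44]


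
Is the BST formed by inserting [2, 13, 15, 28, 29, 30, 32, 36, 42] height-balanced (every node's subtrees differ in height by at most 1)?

Tree (level-order array): [2, None, 13, None, 15, None, 28, None, 29, None, 30, None, 32, None, 36, None, 42]
Definition: a tree is height-balanced if, at every node, |h(left) - h(right)| <= 1 (empty subtree has height -1).
Bottom-up per-node check:
  node 42: h_left=-1, h_right=-1, diff=0 [OK], height=0
  node 36: h_left=-1, h_right=0, diff=1 [OK], height=1
  node 32: h_left=-1, h_right=1, diff=2 [FAIL (|-1-1|=2 > 1)], height=2
  node 30: h_left=-1, h_right=2, diff=3 [FAIL (|-1-2|=3 > 1)], height=3
  node 29: h_left=-1, h_right=3, diff=4 [FAIL (|-1-3|=4 > 1)], height=4
  node 28: h_left=-1, h_right=4, diff=5 [FAIL (|-1-4|=5 > 1)], height=5
  node 15: h_left=-1, h_right=5, diff=6 [FAIL (|-1-5|=6 > 1)], height=6
  node 13: h_left=-1, h_right=6, diff=7 [FAIL (|-1-6|=7 > 1)], height=7
  node 2: h_left=-1, h_right=7, diff=8 [FAIL (|-1-7|=8 > 1)], height=8
Node 32 violates the condition: |-1 - 1| = 2 > 1.
Result: Not balanced


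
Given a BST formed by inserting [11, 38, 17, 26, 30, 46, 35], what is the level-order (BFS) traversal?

Tree insertion order: [11, 38, 17, 26, 30, 46, 35]
Tree (level-order array): [11, None, 38, 17, 46, None, 26, None, None, None, 30, None, 35]
BFS from the root, enqueuing left then right child of each popped node:
  queue [11] -> pop 11, enqueue [38], visited so far: [11]
  queue [38] -> pop 38, enqueue [17, 46], visited so far: [11, 38]
  queue [17, 46] -> pop 17, enqueue [26], visited so far: [11, 38, 17]
  queue [46, 26] -> pop 46, enqueue [none], visited so far: [11, 38, 17, 46]
  queue [26] -> pop 26, enqueue [30], visited so far: [11, 38, 17, 46, 26]
  queue [30] -> pop 30, enqueue [35], visited so far: [11, 38, 17, 46, 26, 30]
  queue [35] -> pop 35, enqueue [none], visited so far: [11, 38, 17, 46, 26, 30, 35]
Result: [11, 38, 17, 46, 26, 30, 35]
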